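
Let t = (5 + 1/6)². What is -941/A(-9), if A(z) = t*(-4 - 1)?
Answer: 33876/4805 ≈ 7.0502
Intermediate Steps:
t = 961/36 (t = (5 + ⅙)² = (31/6)² = 961/36 ≈ 26.694)
A(z) = -4805/36 (A(z) = 961*(-4 - 1)/36 = (961/36)*(-5) = -4805/36)
-941/A(-9) = -941/(-4805/36) = -941*(-36/4805) = 33876/4805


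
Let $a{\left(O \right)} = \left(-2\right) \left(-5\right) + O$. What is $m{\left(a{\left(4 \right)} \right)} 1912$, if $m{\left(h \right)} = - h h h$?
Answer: $-5246528$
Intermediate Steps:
$a{\left(O \right)} = 10 + O$
$m{\left(h \right)} = - h^{3}$ ($m{\left(h \right)} = - h^{2} h = - h^{3}$)
$m{\left(a{\left(4 \right)} \right)} 1912 = - \left(10 + 4\right)^{3} \cdot 1912 = - 14^{3} \cdot 1912 = \left(-1\right) 2744 \cdot 1912 = \left(-2744\right) 1912 = -5246528$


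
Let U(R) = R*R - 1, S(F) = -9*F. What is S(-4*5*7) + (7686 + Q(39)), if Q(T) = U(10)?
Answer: 9045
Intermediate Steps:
U(R) = -1 + R**2 (U(R) = R**2 - 1 = -1 + R**2)
Q(T) = 99 (Q(T) = -1 + 10**2 = -1 + 100 = 99)
S(-4*5*7) + (7686 + Q(39)) = -9*(-4*5)*7 + (7686 + 99) = -(-180)*7 + 7785 = -9*(-140) + 7785 = 1260 + 7785 = 9045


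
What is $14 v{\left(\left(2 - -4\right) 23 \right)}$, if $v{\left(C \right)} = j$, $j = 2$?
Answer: $28$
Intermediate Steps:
$v{\left(C \right)} = 2$
$14 v{\left(\left(2 - -4\right) 23 \right)} = 14 \cdot 2 = 28$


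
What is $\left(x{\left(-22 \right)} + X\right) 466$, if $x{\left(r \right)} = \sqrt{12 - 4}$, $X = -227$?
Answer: $-105782 + 932 \sqrt{2} \approx -1.0446 \cdot 10^{5}$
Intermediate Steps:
$x{\left(r \right)} = 2 \sqrt{2}$ ($x{\left(r \right)} = \sqrt{8} = 2 \sqrt{2}$)
$\left(x{\left(-22 \right)} + X\right) 466 = \left(2 \sqrt{2} - 227\right) 466 = \left(-227 + 2 \sqrt{2}\right) 466 = -105782 + 932 \sqrt{2}$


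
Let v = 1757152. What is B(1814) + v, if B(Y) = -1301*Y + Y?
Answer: -601048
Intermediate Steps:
B(Y) = -1300*Y
B(1814) + v = -1300*1814 + 1757152 = -2358200 + 1757152 = -601048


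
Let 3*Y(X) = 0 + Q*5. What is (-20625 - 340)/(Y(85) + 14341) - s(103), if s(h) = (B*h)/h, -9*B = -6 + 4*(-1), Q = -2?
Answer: -996185/387117 ≈ -2.5733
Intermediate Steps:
Y(X) = -10/3 (Y(X) = (0 - 2*5)/3 = (0 - 10)/3 = (⅓)*(-10) = -10/3)
B = 10/9 (B = -(-6 + 4*(-1))/9 = -(-6 - 4)/9 = -⅑*(-10) = 10/9 ≈ 1.1111)
s(h) = 10/9 (s(h) = (10*h/9)/h = 10/9)
(-20625 - 340)/(Y(85) + 14341) - s(103) = (-20625 - 340)/(-10/3 + 14341) - 1*10/9 = -20965/43013/3 - 10/9 = -20965*3/43013 - 10/9 = -62895/43013 - 10/9 = -996185/387117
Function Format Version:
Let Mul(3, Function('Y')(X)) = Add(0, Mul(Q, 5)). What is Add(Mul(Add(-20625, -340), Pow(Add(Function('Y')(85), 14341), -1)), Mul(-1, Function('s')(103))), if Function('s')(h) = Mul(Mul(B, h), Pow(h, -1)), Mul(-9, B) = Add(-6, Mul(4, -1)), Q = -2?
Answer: Rational(-996185, 387117) ≈ -2.5733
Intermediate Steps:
Function('Y')(X) = Rational(-10, 3) (Function('Y')(X) = Mul(Rational(1, 3), Add(0, Mul(-2, 5))) = Mul(Rational(1, 3), Add(0, -10)) = Mul(Rational(1, 3), -10) = Rational(-10, 3))
B = Rational(10, 9) (B = Mul(Rational(-1, 9), Add(-6, Mul(4, -1))) = Mul(Rational(-1, 9), Add(-6, -4)) = Mul(Rational(-1, 9), -10) = Rational(10, 9) ≈ 1.1111)
Function('s')(h) = Rational(10, 9) (Function('s')(h) = Mul(Mul(Rational(10, 9), h), Pow(h, -1)) = Rational(10, 9))
Add(Mul(Add(-20625, -340), Pow(Add(Function('Y')(85), 14341), -1)), Mul(-1, Function('s')(103))) = Add(Mul(Add(-20625, -340), Pow(Add(Rational(-10, 3), 14341), -1)), Mul(-1, Rational(10, 9))) = Add(Mul(-20965, Pow(Rational(43013, 3), -1)), Rational(-10, 9)) = Add(Mul(-20965, Rational(3, 43013)), Rational(-10, 9)) = Add(Rational(-62895, 43013), Rational(-10, 9)) = Rational(-996185, 387117)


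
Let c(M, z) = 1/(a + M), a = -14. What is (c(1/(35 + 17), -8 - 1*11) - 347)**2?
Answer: 63665887041/528529 ≈ 1.2046e+5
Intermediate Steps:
c(M, z) = 1/(-14 + M)
(c(1/(35 + 17), -8 - 1*11) - 347)**2 = (1/(-14 + 1/(35 + 17)) - 347)**2 = (1/(-14 + 1/52) - 347)**2 = (1/(-727/52) - 347)**2 = (-52/727 - 347)**2 = (-252321/727)**2 = 63665887041/528529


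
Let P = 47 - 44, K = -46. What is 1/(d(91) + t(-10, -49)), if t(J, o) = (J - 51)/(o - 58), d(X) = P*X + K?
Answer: 107/24350 ≈ 0.0043942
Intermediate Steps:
P = 3
d(X) = -46 + 3*X (d(X) = 3*X - 46 = -46 + 3*X)
t(J, o) = (-51 + J)/(-58 + o)
1/(d(91) + t(-10, -49)) = 1/((-46 + 3*91) + (-51 - 10)/(-58 - 49)) = 1/((-46 + 273) - 61/(-107)) = 1/(227 - 1/107*(-61)) = 1/(227 + 61/107) = 1/(24350/107) = 107/24350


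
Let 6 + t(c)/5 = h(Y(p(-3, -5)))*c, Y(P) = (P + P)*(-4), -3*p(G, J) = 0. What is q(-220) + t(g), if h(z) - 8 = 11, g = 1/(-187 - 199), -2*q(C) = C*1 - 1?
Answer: 15489/193 ≈ 80.254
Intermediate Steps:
p(G, J) = 0 (p(G, J) = -⅓*0 = 0)
Y(P) = -8*P (Y(P) = (2*P)*(-4) = -8*P)
q(C) = ½ - C/2 (q(C) = -(C*1 - 1)/2 = -(C - 1)/2 = -(-1 + C)/2 = ½ - C/2)
g = -1/386 (g = 1/(-386) = -1/386 ≈ -0.0025907)
h(z) = 19 (h(z) = 8 + 11 = 19)
t(c) = -30 + 95*c (t(c) = -30 + 5*(19*c) = -30 + 95*c)
q(-220) + t(g) = (½ - ½*(-220)) + (-30 + 95*(-1/386)) = (½ + 110) + (-30 - 95/386) = 221/2 - 11675/386 = 15489/193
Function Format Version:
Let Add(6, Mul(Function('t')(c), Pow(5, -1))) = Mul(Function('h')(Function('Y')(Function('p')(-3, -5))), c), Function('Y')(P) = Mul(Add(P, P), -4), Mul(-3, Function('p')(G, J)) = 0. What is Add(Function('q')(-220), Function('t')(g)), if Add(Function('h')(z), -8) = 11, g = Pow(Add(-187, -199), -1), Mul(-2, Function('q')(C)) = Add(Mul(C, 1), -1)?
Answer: Rational(15489, 193) ≈ 80.254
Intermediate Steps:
Function('p')(G, J) = 0 (Function('p')(G, J) = Mul(Rational(-1, 3), 0) = 0)
Function('Y')(P) = Mul(-8, P) (Function('Y')(P) = Mul(Mul(2, P), -4) = Mul(-8, P))
Function('q')(C) = Add(Rational(1, 2), Mul(Rational(-1, 2), C)) (Function('q')(C) = Mul(Rational(-1, 2), Add(Mul(C, 1), -1)) = Mul(Rational(-1, 2), Add(C, -1)) = Mul(Rational(-1, 2), Add(-1, C)) = Add(Rational(1, 2), Mul(Rational(-1, 2), C)))
g = Rational(-1, 386) (g = Pow(-386, -1) = Rational(-1, 386) ≈ -0.0025907)
Function('h')(z) = 19 (Function('h')(z) = Add(8, 11) = 19)
Function('t')(c) = Add(-30, Mul(95, c)) (Function('t')(c) = Add(-30, Mul(5, Mul(19, c))) = Add(-30, Mul(95, c)))
Add(Function('q')(-220), Function('t')(g)) = Add(Add(Rational(1, 2), Mul(Rational(-1, 2), -220)), Add(-30, Mul(95, Rational(-1, 386)))) = Add(Add(Rational(1, 2), 110), Add(-30, Rational(-95, 386))) = Add(Rational(221, 2), Rational(-11675, 386)) = Rational(15489, 193)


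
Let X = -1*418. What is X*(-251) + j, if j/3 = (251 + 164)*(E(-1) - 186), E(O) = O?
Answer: -127897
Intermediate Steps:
X = -418
j = -232815 (j = 3*((251 + 164)*(-1 - 186)) = 3*(415*(-187)) = 3*(-77605) = -232815)
X*(-251) + j = -418*(-251) - 232815 = 104918 - 232815 = -127897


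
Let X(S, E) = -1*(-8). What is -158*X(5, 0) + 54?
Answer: -1210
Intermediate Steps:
X(S, E) = 8
-158*X(5, 0) + 54 = -158*8 + 54 = -1264 + 54 = -1210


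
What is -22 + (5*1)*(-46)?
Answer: -252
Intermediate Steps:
-22 + (5*1)*(-46) = -22 + 5*(-46) = -22 - 230 = -252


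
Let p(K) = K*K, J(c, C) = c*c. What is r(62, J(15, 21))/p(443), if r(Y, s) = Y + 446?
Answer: 508/196249 ≈ 0.0025885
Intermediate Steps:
J(c, C) = c**2
r(Y, s) = 446 + Y
p(K) = K**2
r(62, J(15, 21))/p(443) = (446 + 62)/(443**2) = 508/196249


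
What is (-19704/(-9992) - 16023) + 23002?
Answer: 8719234/1249 ≈ 6981.0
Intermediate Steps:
(-19704/(-9992) - 16023) + 23002 = (-19704*(-1/9992) - 16023) + 23002 = (2463/1249 - 16023) + 23002 = -20010264/1249 + 23002 = 8719234/1249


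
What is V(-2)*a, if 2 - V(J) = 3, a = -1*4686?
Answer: 4686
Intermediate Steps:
a = -4686
V(J) = -1 (V(J) = 2 - 1*3 = 2 - 3 = -1)
V(-2)*a = -1*(-4686) = 4686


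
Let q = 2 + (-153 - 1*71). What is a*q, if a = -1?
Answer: 222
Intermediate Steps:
q = -222 (q = 2 + (-153 - 71) = 2 - 224 = -222)
a*q = -1*(-222) = 222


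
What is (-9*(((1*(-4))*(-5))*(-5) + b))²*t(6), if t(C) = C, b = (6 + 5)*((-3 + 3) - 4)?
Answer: 10077696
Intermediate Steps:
b = -44 (b = 11*(0 - 4) = 11*(-4) = -44)
(-9*(((1*(-4))*(-5))*(-5) + b))²*t(6) = (-9*(((1*(-4))*(-5))*(-5) - 44))²*6 = (-9*(-4*(-5)*(-5) - 44))²*6 = (-9*(20*(-5) - 44))²*6 = (-9*(-100 - 44))²*6 = (-9*(-144))²*6 = 1296²*6 = 1679616*6 = 10077696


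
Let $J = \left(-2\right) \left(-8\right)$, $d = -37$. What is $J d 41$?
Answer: $-24272$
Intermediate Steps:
$J = 16$
$J d 41 = 16 \left(-37\right) 41 = \left(-592\right) 41 = -24272$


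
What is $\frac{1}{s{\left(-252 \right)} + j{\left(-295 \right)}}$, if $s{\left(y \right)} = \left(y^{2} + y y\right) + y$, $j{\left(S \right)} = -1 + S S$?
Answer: $\frac{1}{213780} \approx 4.6777 \cdot 10^{-6}$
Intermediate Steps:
$j{\left(S \right)} = -1 + S^{2}$
$s{\left(y \right)} = y + 2 y^{2}$ ($s{\left(y \right)} = \left(y^{2} + y^{2}\right) + y = 2 y^{2} + y = y + 2 y^{2}$)
$\frac{1}{s{\left(-252 \right)} + j{\left(-295 \right)}} = \frac{1}{- 252 \left(1 + 2 \left(-252\right)\right) - \left(1 - \left(-295\right)^{2}\right)} = \frac{1}{- 252 \left(1 - 504\right) + \left(-1 + 87025\right)} = \frac{1}{\left(-252\right) \left(-503\right) + 87024} = \frac{1}{126756 + 87024} = \frac{1}{213780}$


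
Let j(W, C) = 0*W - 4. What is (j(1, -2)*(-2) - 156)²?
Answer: 21904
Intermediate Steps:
j(W, C) = -4 (j(W, C) = 0 - 4 = -4)
(j(1, -2)*(-2) - 156)² = (-4*(-2) - 156)² = (8 - 156)² = (-148)² = 21904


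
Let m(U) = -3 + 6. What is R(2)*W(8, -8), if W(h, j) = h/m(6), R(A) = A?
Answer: 16/3 ≈ 5.3333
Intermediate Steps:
m(U) = 3
W(h, j) = h/3
R(2)*W(8, -8) = 2*((⅓)*8) = 2*(8/3) = 16/3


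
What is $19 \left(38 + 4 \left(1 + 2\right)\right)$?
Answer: $950$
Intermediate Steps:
$19 \left(38 + 4 \left(1 + 2\right)\right) = 19 \left(38 + 4 \cdot 3\right) = 19 \left(38 + 12\right) = 19 \cdot 50 = 950$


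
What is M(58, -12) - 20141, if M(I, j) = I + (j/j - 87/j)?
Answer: -80299/4 ≈ -20075.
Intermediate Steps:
M(I, j) = 1 + I - 87/j (M(I, j) = I + (1 - 87/j) = 1 + I - 87/j)
M(58, -12) - 20141 = (1 + 58 - 87/(-12)) - 20141 = (1 + 58 - 87*(-1/12)) - 20141 = (1 + 58 + 29/4) - 20141 = 265/4 - 20141 = -80299/4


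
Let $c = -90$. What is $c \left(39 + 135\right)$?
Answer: $-15660$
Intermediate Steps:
$c \left(39 + 135\right) = - 90 \left(39 + 135\right) = \left(-90\right) 174 = -15660$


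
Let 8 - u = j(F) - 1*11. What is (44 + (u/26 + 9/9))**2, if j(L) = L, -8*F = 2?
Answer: 22629049/10816 ≈ 2092.2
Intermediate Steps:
F = -1/4 (F = -1/8*2 = -1/4 ≈ -0.25000)
u = 77/4 (u = 8 - (-1/4 - 1*11) = 8 - (-1/4 - 11) = 8 - 1*(-45/4) = 8 + 45/4 = 77/4 ≈ 19.250)
(44 + (u/26 + 9/9))**2 = (44 + ((77/4)/26 + 9/9))**2 = (44 + ((77/4)*(1/26) + 9*(1/9)))**2 = (44 + (77/104 + 1))**2 = (44 + 181/104)**2 = (4757/104)**2 = 22629049/10816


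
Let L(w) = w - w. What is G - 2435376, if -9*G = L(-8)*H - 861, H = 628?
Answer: -7305841/3 ≈ -2.4353e+6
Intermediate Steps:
L(w) = 0
G = 287/3 (G = -(0*628 - 861)/9 = -(0 - 861)/9 = -⅑*(-861) = 287/3 ≈ 95.667)
G - 2435376 = 287/3 - 2435376 = -7305841/3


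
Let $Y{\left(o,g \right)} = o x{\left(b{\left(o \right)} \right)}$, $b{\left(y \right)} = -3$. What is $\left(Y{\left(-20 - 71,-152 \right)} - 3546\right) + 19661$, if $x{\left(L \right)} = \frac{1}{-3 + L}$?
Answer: $\frac{96781}{6} \approx 16130.0$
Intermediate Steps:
$Y{\left(o,g \right)} = - \frac{o}{6}$ ($Y{\left(o,g \right)} = \frac{o}{-3 - 3} = \frac{o}{-6} = o \left(- \frac{1}{6}\right) = - \frac{o}{6}$)
$\left(Y{\left(-20 - 71,-152 \right)} - 3546\right) + 19661 = \left(- \frac{-20 - 71}{6} - 3546\right) + 19661 = \left(\left(- \frac{1}{6}\right) \left(-91\right) - 3546\right) + 19661 = \left(\frac{91}{6} - 3546\right) + 19661 = - \frac{21185}{6} + 19661 = \frac{96781}{6}$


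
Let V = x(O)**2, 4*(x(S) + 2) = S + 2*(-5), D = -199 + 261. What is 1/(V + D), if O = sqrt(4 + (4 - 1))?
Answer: 112/9213 + 64*sqrt(7)/193473 ≈ 0.013032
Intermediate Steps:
D = 62
O = sqrt(7) (O = sqrt(4 + 3) = sqrt(7) ≈ 2.6458)
x(S) = -9/2 + S/4 (x(S) = -2 + (S + 2*(-5))/4 = -2 + (S - 10)/4 = -2 + (-10 + S)/4 = -2 + (-5/2 + S/4) = -9/2 + S/4)
V = (-9/2 + sqrt(7)/4)**2 ≈ 14.735
1/(V + D) = 1/((18 - sqrt(7))**2/16 + 62) = 1/(62 + (18 - sqrt(7))**2/16)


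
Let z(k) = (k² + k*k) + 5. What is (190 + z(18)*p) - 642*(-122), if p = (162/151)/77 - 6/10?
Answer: 4542163027/58135 ≈ 78131.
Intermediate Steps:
p = -34071/58135 (p = (162*(1/151))*(1/77) - 6*⅒ = (162/151)*(1/77) - ⅗ = 162/11627 - ⅗ = -34071/58135 ≈ -0.58607)
z(k) = 5 + 2*k² (z(k) = (k² + k²) + 5 = 2*k² + 5 = 5 + 2*k²)
(190 + z(18)*p) - 642*(-122) = (190 + (5 + 2*18²)*(-34071/58135)) - 642*(-122) = (190 + (5 + 2*324)*(-34071/58135)) + 78324 = (190 + (5 + 648)*(-34071/58135)) + 78324 = (190 + 653*(-34071/58135)) + 78324 = (190 - 22248363/58135) + 78324 = -11202713/58135 + 78324 = 4542163027/58135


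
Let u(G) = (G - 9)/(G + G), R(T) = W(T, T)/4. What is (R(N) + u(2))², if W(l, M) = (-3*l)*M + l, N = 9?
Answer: 58081/16 ≈ 3630.1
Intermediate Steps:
W(l, M) = l - 3*M*l (W(l, M) = -3*M*l + l = l - 3*M*l)
R(T) = T*(1 - 3*T)/4 (R(T) = (T*(1 - 3*T))/4 = (T*(1 - 3*T))*(¼) = T*(1 - 3*T)/4)
u(G) = (-9 + G)/(2*G) (u(G) = (-9 + G)/((2*G)) = (-9 + G)*(1/(2*G)) = (-9 + G)/(2*G))
(R(N) + u(2))² = ((¼)*9*(1 - 3*9) + (½)*(-9 + 2)/2)² = ((¼)*9*(1 - 27) + (½)*(½)*(-7))² = ((¼)*9*(-26) - 7/4)² = (-117/2 - 7/4)² = (-241/4)² = 58081/16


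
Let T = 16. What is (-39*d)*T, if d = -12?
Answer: 7488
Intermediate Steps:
(-39*d)*T = -39*(-12)*16 = 468*16 = 7488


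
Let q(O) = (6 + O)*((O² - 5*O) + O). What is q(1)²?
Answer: 441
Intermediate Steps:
q(O) = (6 + O)*(O² - 4*O)
q(1)² = (1*(-24 + 1² + 2*1))² = (1*(-24 + 1 + 2))² = (1*(-21))² = (-21)² = 441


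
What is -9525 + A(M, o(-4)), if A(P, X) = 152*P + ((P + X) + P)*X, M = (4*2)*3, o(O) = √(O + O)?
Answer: -5885 + 96*I*√2 ≈ -5885.0 + 135.76*I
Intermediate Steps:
o(O) = √2*√O (o(O) = √(2*O) = √2*√O)
M = 24 (M = 8*3 = 24)
A(P, X) = 152*P + X*(X + 2*P) (A(P, X) = 152*P + (X + 2*P)*X = 152*P + X*(X + 2*P))
-9525 + A(M, o(-4)) = -9525 + ((√2*√(-4))² + 152*24 + 2*24*(√2*√(-4))) = -9525 + ((√2*(2*I))² + 3648 + 2*24*(√2*(2*I))) = -9525 + ((2*I*√2)² + 3648 + 2*24*(2*I*√2)) = -9525 + (-8 + 3648 + 96*I*√2) = -9525 + (3640 + 96*I*√2) = -5885 + 96*I*√2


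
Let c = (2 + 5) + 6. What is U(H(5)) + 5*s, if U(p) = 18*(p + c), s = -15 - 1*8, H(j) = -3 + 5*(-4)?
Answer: -295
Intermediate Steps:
H(j) = -23 (H(j) = -3 - 20 = -23)
c = 13 (c = 7 + 6 = 13)
s = -23 (s = -15 - 8 = -23)
U(p) = 234 + 18*p (U(p) = 18*(p + 13) = 18*(13 + p) = 234 + 18*p)
U(H(5)) + 5*s = (234 + 18*(-23)) + 5*(-23) = (234 - 414) - 115 = -180 - 115 = -295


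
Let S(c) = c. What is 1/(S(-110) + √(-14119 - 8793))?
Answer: -55/17506 - 2*I*√358/8753 ≈ -0.0031418 - 0.0043233*I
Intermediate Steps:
1/(S(-110) + √(-14119 - 8793)) = 1/(-110 + √(-14119 - 8793)) = 1/(-110 + √(-22912)) = 1/(-110 + 8*I*√358)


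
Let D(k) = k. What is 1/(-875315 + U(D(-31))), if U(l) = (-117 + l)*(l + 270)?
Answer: -1/910687 ≈ -1.0981e-6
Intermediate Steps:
U(l) = (-117 + l)*(270 + l)
1/(-875315 + U(D(-31))) = 1/(-875315 + (-31590 + (-31)**2 + 153*(-31))) = 1/(-875315 + (-31590 + 961 - 4743)) = 1/(-875315 - 35372) = 1/(-910687) = -1/910687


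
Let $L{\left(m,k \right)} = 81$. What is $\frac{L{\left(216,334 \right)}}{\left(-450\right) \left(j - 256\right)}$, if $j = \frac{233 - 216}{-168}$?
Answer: $\frac{756}{1075625} \approx 0.00070285$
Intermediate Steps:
$j = - \frac{17}{168}$ ($j = \left(233 - 216\right) \left(- \frac{1}{168}\right) = 17 \left(- \frac{1}{168}\right) = - \frac{17}{168} \approx -0.10119$)
$\frac{L{\left(216,334 \right)}}{\left(-450\right) \left(j - 256\right)} = \frac{81}{\left(-450\right) \left(- \frac{17}{168} - 256\right)} = \frac{81}{\left(-450\right) \left(- \frac{43025}{168}\right)} = \frac{81}{\frac{3226875}{28}} = 81 \cdot \frac{28}{3226875} = \frac{756}{1075625}$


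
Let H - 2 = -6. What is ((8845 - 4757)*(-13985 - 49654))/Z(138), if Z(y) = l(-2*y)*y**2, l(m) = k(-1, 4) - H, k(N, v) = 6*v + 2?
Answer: -1204427/2645 ≈ -455.36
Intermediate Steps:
H = -4 (H = 2 - 6 = -4)
k(N, v) = 2 + 6*v
l(m) = 30 (l(m) = (2 + 6*4) - 1*(-4) = (2 + 24) + 4 = 26 + 4 = 30)
Z(y) = 30*y**2
((8845 - 4757)*(-13985 - 49654))/Z(138) = ((8845 - 4757)*(-13985 - 49654))/((30*138**2)) = (4088*(-63639))/((30*19044)) = -260156232/571320 = -260156232*1/571320 = -1204427/2645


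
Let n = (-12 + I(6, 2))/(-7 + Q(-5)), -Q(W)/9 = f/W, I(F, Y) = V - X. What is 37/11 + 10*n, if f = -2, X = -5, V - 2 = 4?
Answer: 2511/583 ≈ 4.3070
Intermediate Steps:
V = 6 (V = 2 + 4 = 6)
I(F, Y) = 11 (I(F, Y) = 6 - 1*(-5) = 6 + 5 = 11)
Q(W) = 18/W (Q(W) = -(-18)/W = 18/W)
n = 5/53 (n = (-12 + 11)/(-7 + 18/(-5)) = -1/(-7 + 18*(-⅕)) = -1/(-7 - 18/5) = -1/(-53/5) = -1*(-5/53) = 5/53 ≈ 0.094340)
37/11 + 10*n = 37/11 + 10*(5/53) = 37*(1/11) + 50/53 = 37/11 + 50/53 = 2511/583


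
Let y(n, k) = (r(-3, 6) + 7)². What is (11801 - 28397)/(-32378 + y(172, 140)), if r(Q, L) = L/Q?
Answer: 16596/32353 ≈ 0.51297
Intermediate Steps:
y(n, k) = 25 (y(n, k) = (6/(-3) + 7)² = (6*(-⅓) + 7)² = (-2 + 7)² = 5² = 25)
(11801 - 28397)/(-32378 + y(172, 140)) = (11801 - 28397)/(-32378 + 25) = -16596/(-32353) = -16596*(-1/32353) = 16596/32353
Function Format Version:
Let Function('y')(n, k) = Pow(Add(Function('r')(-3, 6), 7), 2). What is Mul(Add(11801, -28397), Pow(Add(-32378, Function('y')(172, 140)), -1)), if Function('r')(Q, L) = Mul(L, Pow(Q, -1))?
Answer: Rational(16596, 32353) ≈ 0.51297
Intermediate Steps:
Function('y')(n, k) = 25 (Function('y')(n, k) = Pow(Add(Mul(6, Pow(-3, -1)), 7), 2) = Pow(Add(Mul(6, Rational(-1, 3)), 7), 2) = Pow(Add(-2, 7), 2) = Pow(5, 2) = 25)
Mul(Add(11801, -28397), Pow(Add(-32378, Function('y')(172, 140)), -1)) = Mul(Add(11801, -28397), Pow(Add(-32378, 25), -1)) = Mul(-16596, Pow(-32353, -1)) = Mul(-16596, Rational(-1, 32353)) = Rational(16596, 32353)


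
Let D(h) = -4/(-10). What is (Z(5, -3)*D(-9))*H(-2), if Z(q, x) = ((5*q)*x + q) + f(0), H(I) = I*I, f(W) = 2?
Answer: -544/5 ≈ -108.80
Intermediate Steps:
D(h) = ⅖ (D(h) = -4*(-⅒) = ⅖)
H(I) = I²
Z(q, x) = 2 + q + 5*q*x (Z(q, x) = ((5*q)*x + q) + 2 = (5*q*x + q) + 2 = (q + 5*q*x) + 2 = 2 + q + 5*q*x)
(Z(5, -3)*D(-9))*H(-2) = ((2 + 5 + 5*5*(-3))*(⅖))*(-2)² = ((2 + 5 - 75)*(⅖))*4 = -68*⅖*4 = -136/5*4 = -544/5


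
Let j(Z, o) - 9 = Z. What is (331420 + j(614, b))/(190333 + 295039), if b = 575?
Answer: 332043/485372 ≈ 0.68410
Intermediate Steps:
j(Z, o) = 9 + Z
(331420 + j(614, b))/(190333 + 295039) = (331420 + (9 + 614))/(190333 + 295039) = (331420 + 623)/485372 = 332043*(1/485372) = 332043/485372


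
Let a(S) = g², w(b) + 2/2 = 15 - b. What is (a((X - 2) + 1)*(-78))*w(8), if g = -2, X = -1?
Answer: -1872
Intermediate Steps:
w(b) = 14 - b (w(b) = -1 + (15 - b) = 14 - b)
a(S) = 4 (a(S) = (-2)² = 4)
(a((X - 2) + 1)*(-78))*w(8) = (4*(-78))*(14 - 1*8) = -312*(14 - 8) = -312*6 = -1872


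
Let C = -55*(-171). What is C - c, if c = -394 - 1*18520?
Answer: 28319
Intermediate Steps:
C = 9405
c = -18914 (c = -394 - 18520 = -18914)
C - c = 9405 - 1*(-18914) = 9405 + 18914 = 28319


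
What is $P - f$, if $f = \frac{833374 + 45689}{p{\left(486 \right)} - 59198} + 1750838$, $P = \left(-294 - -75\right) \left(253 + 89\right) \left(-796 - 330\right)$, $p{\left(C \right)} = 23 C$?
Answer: $\frac{3965699445263}{48020} \approx 8.2584 \cdot 10^{7}$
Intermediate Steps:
$P = 84335148$ ($P = \left(-294 + 75\right) 342 \left(-1126\right) = \left(-219\right) \left(-385092\right) = 84335148$)
$f = \frac{84074361697}{48020}$ ($f = \frac{833374 + 45689}{23 \cdot 486 - 59198} + 1750838 = \frac{879063}{11178 - 59198} + 1750838 = \frac{879063}{-48020} + 1750838 = 879063 \left(- \frac{1}{48020}\right) + 1750838 = - \frac{879063}{48020} + 1750838 = \frac{84074361697}{48020} \approx 1.7508 \cdot 10^{6}$)
$P - f = 84335148 - \frac{84074361697}{48020} = \frac{3965699445263}{48020}$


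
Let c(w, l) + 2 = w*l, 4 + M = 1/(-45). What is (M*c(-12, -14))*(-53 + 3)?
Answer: 300460/9 ≈ 33384.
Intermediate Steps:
M = -181/45 (M = -4 + 1/(-45) = -4 - 1/45 = -181/45 ≈ -4.0222)
c(w, l) = -2 + l*w (c(w, l) = -2 + w*l = -2 + l*w)
(M*c(-12, -14))*(-53 + 3) = (-181*(-2 - 14*(-12))/45)*(-53 + 3) = -181*(-2 + 168)/45*(-50) = -181/45*166*(-50) = -30046/45*(-50) = 300460/9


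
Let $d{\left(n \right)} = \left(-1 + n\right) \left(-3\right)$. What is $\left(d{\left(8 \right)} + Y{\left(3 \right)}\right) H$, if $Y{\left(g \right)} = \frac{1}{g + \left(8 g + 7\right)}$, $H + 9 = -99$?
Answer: $\frac{38502}{17} \approx 2264.8$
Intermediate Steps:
$H = -108$ ($H = -9 - 99 = -108$)
$d{\left(n \right)} = 3 - 3 n$
$Y{\left(g \right)} = \frac{1}{7 + 9 g}$ ($Y{\left(g \right)} = \frac{1}{g + \left(7 + 8 g\right)} = \frac{1}{7 + 9 g}$)
$\left(d{\left(8 \right)} + Y{\left(3 \right)}\right) H = \left(\left(3 - 24\right) + \frac{1}{7 + 9 \cdot 3}\right) \left(-108\right) = \left(\left(3 - 24\right) + \frac{1}{7 + 27}\right) \left(-108\right) = \left(-21 + \frac{1}{34}\right) \left(-108\right) = \left(- \frac{713}{34}\right) \left(-108\right) = \frac{38502}{17}$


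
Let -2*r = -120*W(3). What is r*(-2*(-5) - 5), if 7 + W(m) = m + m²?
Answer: 1500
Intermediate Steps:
W(m) = -7 + m + m² (W(m) = -7 + (m + m²) = -7 + m + m²)
r = 300 (r = -(-60)*(-7 + 3 + 3²) = -(-60)*(-7 + 3 + 9) = -(-60)*5 = -½*(-600) = 300)
r*(-2*(-5) - 5) = 300*(-2*(-5) - 5) = 300*(10 - 5) = 300*5 = 1500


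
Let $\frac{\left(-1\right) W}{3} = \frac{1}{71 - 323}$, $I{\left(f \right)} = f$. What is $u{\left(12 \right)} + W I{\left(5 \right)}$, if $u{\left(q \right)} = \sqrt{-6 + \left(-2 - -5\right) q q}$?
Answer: $\frac{5}{84} + \sqrt{426} \approx 20.699$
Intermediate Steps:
$u{\left(q \right)} = \sqrt{-6 + 3 q^{2}}$ ($u{\left(q \right)} = \sqrt{-6 + \left(-2 + 5\right) q q} = \sqrt{-6 + 3 q q} = \sqrt{-6 + 3 q^{2}}$)
$W = \frac{1}{84}$ ($W = - \frac{3}{71 - 323} = - \frac{3}{-252} = \left(-3\right) \left(- \frac{1}{252}\right) = \frac{1}{84} \approx 0.011905$)
$u{\left(12 \right)} + W I{\left(5 \right)} = \sqrt{-6 + 3 \cdot 12^{2}} + \frac{1}{84} \cdot 5 = \sqrt{-6 + 3 \cdot 144} + \frac{5}{84} = \sqrt{-6 + 432} + \frac{5}{84} = \sqrt{426} + \frac{5}{84} = \frac{5}{84} + \sqrt{426}$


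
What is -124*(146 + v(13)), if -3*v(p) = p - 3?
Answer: -53072/3 ≈ -17691.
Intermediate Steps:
v(p) = 1 - p/3 (v(p) = -(p - 3)/3 = -(-3 + p)/3 = 1 - p/3)
-124*(146 + v(13)) = -124*(146 + (1 - 1/3*13)) = -124*(146 + (1 - 13/3)) = -124*(146 - 10/3) = -124*428/3 = -53072/3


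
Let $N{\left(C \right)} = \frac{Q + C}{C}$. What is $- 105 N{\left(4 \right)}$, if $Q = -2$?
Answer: $- \frac{105}{2} \approx -52.5$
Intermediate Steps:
$N{\left(C \right)} = \frac{-2 + C}{C}$
$- 105 N{\left(4 \right)} = - 105 \frac{-2 + 4}{4} = - 105 \cdot \frac{1}{4} \cdot 2 = \left(-105\right) \frac{1}{2} = - \frac{105}{2}$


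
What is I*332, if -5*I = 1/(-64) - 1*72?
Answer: 382547/80 ≈ 4781.8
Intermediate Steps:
I = 4609/320 (I = -(1/(-64) - 1*72)/5 = -(-1/64 - 72)/5 = -⅕*(-4609/64) = 4609/320 ≈ 14.403)
I*332 = (4609/320)*332 = 382547/80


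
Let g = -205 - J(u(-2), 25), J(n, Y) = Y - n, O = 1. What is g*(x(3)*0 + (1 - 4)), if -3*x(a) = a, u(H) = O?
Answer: 687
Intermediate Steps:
u(H) = 1
x(a) = -a/3
g = -229 (g = -205 - (25 - 1*1) = -205 - (25 - 1) = -205 - 1*24 = -205 - 24 = -229)
g*(x(3)*0 + (1 - 4)) = -229*(-1/3*3*0 + (1 - 4)) = -229*(-1*0 - 3) = -229*(0 - 3) = -229*(-3) = 687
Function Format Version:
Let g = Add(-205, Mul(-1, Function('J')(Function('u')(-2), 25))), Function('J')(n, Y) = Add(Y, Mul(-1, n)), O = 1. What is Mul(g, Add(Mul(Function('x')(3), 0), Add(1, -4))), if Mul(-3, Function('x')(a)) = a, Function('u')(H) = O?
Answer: 687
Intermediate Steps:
Function('u')(H) = 1
Function('x')(a) = Mul(Rational(-1, 3), a)
g = -229 (g = Add(-205, Mul(-1, Add(25, Mul(-1, 1)))) = Add(-205, Mul(-1, Add(25, -1))) = Add(-205, Mul(-1, 24)) = Add(-205, -24) = -229)
Mul(g, Add(Mul(Function('x')(3), 0), Add(1, -4))) = Mul(-229, Add(Mul(Mul(Rational(-1, 3), 3), 0), Add(1, -4))) = Mul(-229, Add(Mul(-1, 0), -3)) = Mul(-229, Add(0, -3)) = Mul(-229, -3) = 687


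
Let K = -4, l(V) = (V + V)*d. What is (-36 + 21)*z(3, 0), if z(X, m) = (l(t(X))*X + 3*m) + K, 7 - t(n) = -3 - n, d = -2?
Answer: 2400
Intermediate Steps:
t(n) = 10 + n (t(n) = 7 - (-3 - n) = 7 + (3 + n) = 10 + n)
l(V) = -4*V (l(V) = (V + V)*(-2) = (2*V)*(-2) = -4*V)
z(X, m) = -4 + 3*m + X*(-40 - 4*X) (z(X, m) = ((-4*(10 + X))*X + 3*m) - 4 = ((-40 - 4*X)*X + 3*m) - 4 = (X*(-40 - 4*X) + 3*m) - 4 = (3*m + X*(-40 - 4*X)) - 4 = -4 + 3*m + X*(-40 - 4*X))
(-36 + 21)*z(3, 0) = (-36 + 21)*(-4 + 3*0 - 4*3*(10 + 3)) = -15*(-4 + 0 - 4*3*13) = -15*(-4 + 0 - 156) = -15*(-160) = 2400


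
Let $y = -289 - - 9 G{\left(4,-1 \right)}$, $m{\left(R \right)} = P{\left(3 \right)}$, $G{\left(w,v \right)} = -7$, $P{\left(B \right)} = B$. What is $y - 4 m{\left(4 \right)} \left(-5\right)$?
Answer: $-21120$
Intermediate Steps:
$m{\left(R \right)} = 3$
$y = -352$ ($y = -289 - \left(-9\right) \left(-7\right) = -289 - 63 = -352$)
$y - 4 m{\left(4 \right)} \left(-5\right) = - 352 \left(-4\right) 3 \left(-5\right) = - 352 \left(\left(-12\right) \left(-5\right)\right) = \left(-352\right) 60 = -21120$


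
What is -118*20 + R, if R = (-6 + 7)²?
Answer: -2359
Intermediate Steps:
R = 1 (R = 1² = 1)
-118*20 + R = -118*20 + 1 = -2360 + 1 = -2359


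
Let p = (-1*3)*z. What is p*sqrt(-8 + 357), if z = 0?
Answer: 0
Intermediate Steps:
p = 0 (p = -1*3*0 = -3*0 = 0)
p*sqrt(-8 + 357) = 0*sqrt(-8 + 357) = 0*sqrt(349) = 0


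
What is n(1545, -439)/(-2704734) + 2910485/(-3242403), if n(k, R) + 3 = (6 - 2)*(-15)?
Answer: -874653718289/974426403978 ≈ -0.89761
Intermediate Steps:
n(k, R) = -63 (n(k, R) = -3 + (6 - 2)*(-15) = -3 + 4*(-15) = -3 - 60 = -63)
n(1545, -439)/(-2704734) + 2910485/(-3242403) = -63/(-2704734) + 2910485/(-3242403) = -63*(-1/2704734) + 2910485*(-1/3242403) = 7/300526 - 2910485/3242403 = -874653718289/974426403978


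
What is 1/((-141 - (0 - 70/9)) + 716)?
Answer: 9/5245 ≈ 0.0017159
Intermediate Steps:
1/((-141 - (0 - 70/9)) + 716) = 1/((-141 - 1*(-70/9)) + 716) = 1/((-141 + 70/9) + 716) = 1/(-1199/9 + 716) = 1/(5245/9) = 9/5245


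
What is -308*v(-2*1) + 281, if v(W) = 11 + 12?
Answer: -6803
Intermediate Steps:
v(W) = 23
-308*v(-2*1) + 281 = -308*23 + 281 = -7084 + 281 = -6803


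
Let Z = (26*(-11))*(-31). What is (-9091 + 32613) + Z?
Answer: 32388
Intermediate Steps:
Z = 8866 (Z = -286*(-31) = 8866)
(-9091 + 32613) + Z = (-9091 + 32613) + 8866 = 23522 + 8866 = 32388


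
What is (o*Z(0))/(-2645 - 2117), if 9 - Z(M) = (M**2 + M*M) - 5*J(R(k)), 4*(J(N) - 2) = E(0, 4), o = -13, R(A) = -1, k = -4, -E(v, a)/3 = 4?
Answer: 26/2381 ≈ 0.010920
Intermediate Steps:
E(v, a) = -12 (E(v, a) = -3*4 = -12)
J(N) = -1 (J(N) = 2 + (1/4)*(-12) = 2 - 3 = -1)
Z(M) = 4 - 2*M**2 (Z(M) = 9 - ((M**2 + M*M) - 5*(-1)) = 9 - ((M**2 + M**2) + 5) = 9 - (2*M**2 + 5) = 9 - (5 + 2*M**2) = 9 + (-5 - 2*M**2) = 4 - 2*M**2)
(o*Z(0))/(-2645 - 2117) = (-13*(4 - 2*0**2))/(-2645 - 2117) = -13*(4 - 2*0)/(-4762) = -13*(4 + 0)*(-1/4762) = -13*4*(-1/4762) = -52*(-1/4762) = 26/2381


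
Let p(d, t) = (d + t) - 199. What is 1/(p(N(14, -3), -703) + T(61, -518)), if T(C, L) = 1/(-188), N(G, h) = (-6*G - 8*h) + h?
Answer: -188/181421 ≈ -0.0010363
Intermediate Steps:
N(G, h) = -7*h - 6*G (N(G, h) = (-8*h - 6*G) + h = -7*h - 6*G)
p(d, t) = -199 + d + t
T(C, L) = -1/188
1/(p(N(14, -3), -703) + T(61, -518)) = 1/((-199 + (-7*(-3) - 6*14) - 703) - 1/188) = 1/((-199 + (21 - 84) - 703) - 1/188) = 1/((-199 - 63 - 703) - 1/188) = 1/(-965 - 1/188) = 1/(-181421/188) = -188/181421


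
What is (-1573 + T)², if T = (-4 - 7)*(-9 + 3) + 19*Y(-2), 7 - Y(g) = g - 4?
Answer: 1587600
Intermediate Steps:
Y(g) = 11 - g (Y(g) = 7 - (g - 4) = 7 - (-4 + g) = 7 + (4 - g) = 11 - g)
T = 313 (T = (-4 - 7)*(-9 + 3) + 19*(11 - 1*(-2)) = -11*(-6) + 19*(11 + 2) = 66 + 19*13 = 66 + 247 = 313)
(-1573 + T)² = (-1573 + 313)² = (-1260)² = 1587600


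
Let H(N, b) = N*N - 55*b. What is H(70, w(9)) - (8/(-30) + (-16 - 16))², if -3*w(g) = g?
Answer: 905369/225 ≈ 4023.9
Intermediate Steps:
w(g) = -g/3
H(N, b) = N² - 55*b
H(70, w(9)) - (8/(-30) + (-16 - 16))² = (70² - (-55)*9/3) - (8/(-30) + (-16 - 16))² = (4900 - 55*(-3)) - (8*(-1/30) - 32)² = (4900 + 165) - (-4/15 - 32)² = 5065 - (-484/15)² = 5065 - 1*234256/225 = 5065 - 234256/225 = 905369/225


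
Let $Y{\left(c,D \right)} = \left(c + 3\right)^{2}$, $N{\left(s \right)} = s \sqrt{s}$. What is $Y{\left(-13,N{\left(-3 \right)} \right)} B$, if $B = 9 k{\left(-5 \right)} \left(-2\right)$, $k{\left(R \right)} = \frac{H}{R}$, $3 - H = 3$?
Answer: $0$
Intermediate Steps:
$H = 0$ ($H = 3 - 3 = 0$)
$N{\left(s \right)} = s^{\frac{3}{2}}$
$Y{\left(c,D \right)} = \left(3 + c\right)^{2}$
$k{\left(R \right)} = 0$ ($k{\left(R \right)} = \frac{0}{R} = 0$)
$B = 0$ ($B = 9 \cdot 0 \left(-2\right) = 0 \left(-2\right) = 0$)
$Y{\left(-13,N{\left(-3 \right)} \right)} B = \left(3 - 13\right)^{2} \cdot 0 = \left(-10\right)^{2} \cdot 0 = 100 \cdot 0 = 0$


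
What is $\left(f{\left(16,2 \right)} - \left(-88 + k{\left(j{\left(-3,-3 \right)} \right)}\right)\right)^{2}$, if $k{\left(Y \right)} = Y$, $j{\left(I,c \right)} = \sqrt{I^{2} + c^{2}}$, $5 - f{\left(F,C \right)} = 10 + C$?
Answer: $6579 - 486 \sqrt{2} \approx 5891.7$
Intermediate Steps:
$f{\left(F,C \right)} = -5 - C$ ($f{\left(F,C \right)} = 5 - \left(10 + C\right) = -5 - C$)
$\left(f{\left(16,2 \right)} - \left(-88 + k{\left(j{\left(-3,-3 \right)} \right)}\right)\right)^{2} = \left(\left(-5 - 2\right) + \left(88 - \sqrt{\left(-3\right)^{2} + \left(-3\right)^{2}}\right)\right)^{2} = \left(\left(-5 - 2\right) + \left(88 - \sqrt{9 + 9}\right)\right)^{2} = \left(-7 + \left(88 - \sqrt{18}\right)\right)^{2} = \left(-7 + \left(88 - 3 \sqrt{2}\right)\right)^{2} = \left(81 - 3 \sqrt{2}\right)^{2}$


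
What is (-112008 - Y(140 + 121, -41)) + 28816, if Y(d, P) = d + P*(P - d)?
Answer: -95835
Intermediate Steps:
(-112008 - Y(140 + 121, -41)) + 28816 = (-112008 - ((140 + 121) + (-41)² - 1*(-41)*(140 + 121))) + 28816 = (-112008 - (261 + 1681 - 1*(-41)*261)) + 28816 = (-112008 - (261 + 1681 + 10701)) + 28816 = (-112008 - 1*12643) + 28816 = (-112008 - 12643) + 28816 = -124651 + 28816 = -95835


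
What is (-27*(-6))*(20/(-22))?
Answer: -1620/11 ≈ -147.27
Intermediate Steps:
(-27*(-6))*(20/(-22)) = 162*(20*(-1/22)) = 162*(-10/11) = -1620/11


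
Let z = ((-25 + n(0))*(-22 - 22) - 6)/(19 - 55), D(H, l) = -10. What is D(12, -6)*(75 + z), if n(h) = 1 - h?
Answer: -1375/3 ≈ -458.33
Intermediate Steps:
z = -175/6 (z = ((-25 + (1 - 1*0))*(-22 - 22) - 6)/(19 - 55) = ((-25 + (1 + 0))*(-44) - 6)/(-36) = ((-25 + 1)*(-44) - 6)*(-1/36) = (-24*(-44) - 6)*(-1/36) = (1056 - 6)*(-1/36) = 1050*(-1/36) = -175/6 ≈ -29.167)
D(12, -6)*(75 + z) = -10*(75 - 175/6) = -10*275/6 = -1375/3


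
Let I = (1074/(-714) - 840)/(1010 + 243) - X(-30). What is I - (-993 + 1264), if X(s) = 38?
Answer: -46174202/149107 ≈ -309.67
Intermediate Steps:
I = -5766205/149107 (I = (1074/(-714) - 840)/(1010 + 243) - 1*38 = (1074*(-1/714) - 840)/1253 - 38 = (-179/119 - 840)*(1/1253) - 38 = -100139/119*1/1253 - 38 = -100139/149107 - 38 = -5766205/149107 ≈ -38.672)
I - (-993 + 1264) = -5766205/149107 - (-993 + 1264) = -5766205/149107 - 1*271 = -5766205/149107 - 271 = -46174202/149107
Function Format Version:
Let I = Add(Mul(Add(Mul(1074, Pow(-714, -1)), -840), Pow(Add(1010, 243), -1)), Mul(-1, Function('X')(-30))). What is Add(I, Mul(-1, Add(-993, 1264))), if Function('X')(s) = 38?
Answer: Rational(-46174202, 149107) ≈ -309.67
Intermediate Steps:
I = Rational(-5766205, 149107) (I = Add(Mul(Add(Mul(1074, Pow(-714, -1)), -840), Pow(Add(1010, 243), -1)), Mul(-1, 38)) = Add(Mul(Add(Mul(1074, Rational(-1, 714)), -840), Pow(1253, -1)), -38) = Add(Mul(Add(Rational(-179, 119), -840), Rational(1, 1253)), -38) = Add(Mul(Rational(-100139, 119), Rational(1, 1253)), -38) = Add(Rational(-100139, 149107), -38) = Rational(-5766205, 149107) ≈ -38.672)
Add(I, Mul(-1, Add(-993, 1264))) = Add(Rational(-5766205, 149107), Mul(-1, Add(-993, 1264))) = Add(Rational(-5766205, 149107), Mul(-1, 271)) = Add(Rational(-5766205, 149107), -271) = Rational(-46174202, 149107)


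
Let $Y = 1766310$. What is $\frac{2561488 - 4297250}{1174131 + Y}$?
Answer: $- \frac{247966}{420063} \approx -0.59031$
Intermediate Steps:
$\frac{2561488 - 4297250}{1174131 + Y} = \frac{2561488 - 4297250}{1174131 + 1766310} = - \frac{1735762}{2940441} = \left(-1735762\right) \frac{1}{2940441} = - \frac{247966}{420063}$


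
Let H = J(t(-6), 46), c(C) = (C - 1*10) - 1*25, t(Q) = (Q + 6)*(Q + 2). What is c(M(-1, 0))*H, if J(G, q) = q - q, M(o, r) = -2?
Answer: 0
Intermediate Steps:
t(Q) = (2 + Q)*(6 + Q) (t(Q) = (6 + Q)*(2 + Q) = (2 + Q)*(6 + Q))
J(G, q) = 0
c(C) = -35 + C (c(C) = (C - 10) - 25 = (-10 + C) - 25 = -35 + C)
H = 0
c(M(-1, 0))*H = (-35 - 2)*0 = -37*0 = 0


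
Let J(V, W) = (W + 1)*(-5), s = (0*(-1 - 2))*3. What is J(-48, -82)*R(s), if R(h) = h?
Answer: 0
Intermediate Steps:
s = 0 (s = (0*(-3))*3 = 0*3 = 0)
J(V, W) = -5 - 5*W (J(V, W) = (1 + W)*(-5) = -5 - 5*W)
J(-48, -82)*R(s) = (-5 - 5*(-82))*0 = (-5 + 410)*0 = 405*0 = 0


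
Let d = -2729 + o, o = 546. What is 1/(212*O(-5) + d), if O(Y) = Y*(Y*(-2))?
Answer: -1/12783 ≈ -7.8229e-5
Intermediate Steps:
O(Y) = -2*Y² (O(Y) = Y*(-2*Y) = -2*Y²)
d = -2183 (d = -2729 + 546 = -2183)
1/(212*O(-5) + d) = 1/(212*(-2*(-5)²) - 2183) = 1/(212*(-2*25) - 2183) = 1/(212*(-50) - 2183) = 1/(-10600 - 2183) = 1/(-12783) = -1/12783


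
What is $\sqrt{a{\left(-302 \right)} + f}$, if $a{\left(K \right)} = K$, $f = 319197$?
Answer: $\sqrt{318895} \approx 564.71$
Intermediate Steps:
$\sqrt{a{\left(-302 \right)} + f} = \sqrt{-302 + 319197} = \sqrt{318895}$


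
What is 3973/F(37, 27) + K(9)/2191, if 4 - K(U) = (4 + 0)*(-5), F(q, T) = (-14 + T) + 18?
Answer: 8705587/67921 ≈ 128.17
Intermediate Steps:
F(q, T) = 4 + T
K(U) = 24 (K(U) = 4 - (4 + 0)*(-5) = 4 - 4*(-5) = 4 - 1*(-20) = 4 + 20 = 24)
3973/F(37, 27) + K(9)/2191 = 3973/(4 + 27) + 24/2191 = 3973/31 + 24*(1/2191) = 3973*(1/31) + 24/2191 = 3973/31 + 24/2191 = 8705587/67921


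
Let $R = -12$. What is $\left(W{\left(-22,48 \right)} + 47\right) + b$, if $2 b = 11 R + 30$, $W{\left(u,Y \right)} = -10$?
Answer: $-14$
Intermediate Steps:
$b = -51$ ($b = \frac{11 \left(-12\right) + 30}{2} = \frac{-132 + 30}{2} = \frac{1}{2} \left(-102\right) = -51$)
$\left(W{\left(-22,48 \right)} + 47\right) + b = \left(-10 + 47\right) - 51 = 37 - 51 = -14$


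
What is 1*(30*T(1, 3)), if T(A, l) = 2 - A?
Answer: 30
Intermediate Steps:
1*(30*T(1, 3)) = 1*(30*(2 - 1*1)) = 1*(30*(2 - 1)) = 1*(30*1) = 1*30 = 30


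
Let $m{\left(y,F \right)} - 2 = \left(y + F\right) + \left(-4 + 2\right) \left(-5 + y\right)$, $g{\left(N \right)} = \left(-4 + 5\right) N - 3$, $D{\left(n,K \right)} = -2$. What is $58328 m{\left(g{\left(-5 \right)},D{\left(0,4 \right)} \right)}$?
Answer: $1049904$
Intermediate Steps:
$g{\left(N \right)} = -3 + N$ ($g{\left(N \right)} = 1 N - 3 = N - 3 = -3 + N$)
$m{\left(y,F \right)} = 12 + F - y$ ($m{\left(y,F \right)} = 2 + \left(\left(y + F\right) + \left(-4 + 2\right) \left(-5 + y\right)\right) = 2 - \left(- F - y + 2 \left(-5 + y\right)\right) = 2 - \left(-10 + y - F\right) = 2 + \left(10 + F - y\right) = 12 + F - y$)
$58328 m{\left(g{\left(-5 \right)},D{\left(0,4 \right)} \right)} = 58328 \left(12 - 2 - \left(-3 - 5\right)\right) = 58328 \left(12 - 2 - -8\right) = 58328 \left(12 - 2 + 8\right) = 58328 \cdot 18 = 1049904$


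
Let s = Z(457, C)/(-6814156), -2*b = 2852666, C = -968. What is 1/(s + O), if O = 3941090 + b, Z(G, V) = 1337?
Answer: 6814156/17135946498755 ≈ 3.9765e-7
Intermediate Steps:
b = -1426333 (b = -½*2852666 = -1426333)
O = 2514757 (O = 3941090 - 1426333 = 2514757)
s = -1337/6814156 (s = 1337/(-6814156) = 1337*(-1/6814156) = -1337/6814156 ≈ -0.00019621)
1/(s + O) = 1/(-1337/6814156 + 2514757) = 1/(17135946498755/6814156) = 6814156/17135946498755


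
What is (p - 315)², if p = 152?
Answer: 26569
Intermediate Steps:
(p - 315)² = (152 - 315)² = (-163)² = 26569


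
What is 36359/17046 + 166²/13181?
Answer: 948967555/224683326 ≈ 4.2236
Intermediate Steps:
36359/17046 + 166²/13181 = 36359*(1/17046) + 27556*(1/13181) = 36359/17046 + 27556/13181 = 948967555/224683326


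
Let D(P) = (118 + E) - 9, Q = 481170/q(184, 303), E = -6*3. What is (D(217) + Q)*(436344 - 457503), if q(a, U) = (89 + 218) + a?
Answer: -11126481309/491 ≈ -2.2661e+7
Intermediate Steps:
q(a, U) = 307 + a
E = -18
Q = 481170/491 (Q = 481170/(307 + 184) = 481170/491 ≈ 979.98)
D(P) = 91 (D(P) = (118 - 18) - 9 = 100 - 9 = 91)
(D(217) + Q)*(436344 - 457503) = (91 + 481170/491)*(436344 - 457503) = (525851/491)*(-21159) = -11126481309/491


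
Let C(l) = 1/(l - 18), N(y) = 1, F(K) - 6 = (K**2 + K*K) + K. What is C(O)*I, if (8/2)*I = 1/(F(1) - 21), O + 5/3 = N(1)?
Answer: 1/896 ≈ 0.0011161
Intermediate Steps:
F(K) = 6 + K + 2*K**2 (F(K) = 6 + ((K**2 + K*K) + K) = 6 + ((K**2 + K**2) + K) = 6 + (2*K**2 + K) = 6 + (K + 2*K**2) = 6 + K + 2*K**2)
O = -2/3 (O = -5/3 + 1 = -2/3 ≈ -0.66667)
I = -1/48 (I = 1/(4*((6 + 1 + 2*1**2) - 21)) = 1/(4*((6 + 1 + 2*1) - 21)) = 1/(4*((6 + 1 + 2) - 21)) = 1/(4*(9 - 21)) = (1/4)/(-12) = (1/4)*(-1/12) = -1/48 ≈ -0.020833)
C(l) = 1/(-18 + l)
C(O)*I = -1/48/(-18 - 2/3) = -1/48/(-56/3) = -3/56*(-1/48) = 1/896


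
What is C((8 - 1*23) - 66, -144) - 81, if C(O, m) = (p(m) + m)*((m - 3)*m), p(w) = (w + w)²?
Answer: 1752710319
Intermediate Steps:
p(w) = 4*w² (p(w) = (2*w)² = 4*w²)
C(O, m) = m*(-3 + m)*(m + 4*m²) (C(O, m) = (4*m² + m)*((m - 3)*m) = (m + 4*m²)*((-3 + m)*m) = (m + 4*m²)*(m*(-3 + m)) = m*(-3 + m)*(m + 4*m²))
C((8 - 1*23) - 66, -144) - 81 = (-144)²*(-3 - 11*(-144) + 4*(-144)²) - 81 = 20736*(-3 + 1584 + 4*20736) - 81 = 20736*(-3 + 1584 + 82944) - 81 = 20736*84525 - 81 = 1752710400 - 81 = 1752710319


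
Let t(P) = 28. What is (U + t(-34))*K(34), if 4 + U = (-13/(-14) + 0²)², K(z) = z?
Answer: 82841/98 ≈ 845.32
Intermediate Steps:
U = -615/196 (U = -4 + (-13/(-14) + 0²)² = -4 + (-13*(-1/14) + 0)² = -4 + (13/14 + 0)² = -4 + (13/14)² = -4 + 169/196 = -615/196 ≈ -3.1378)
(U + t(-34))*K(34) = (-615/196 + 28)*34 = (4873/196)*34 = 82841/98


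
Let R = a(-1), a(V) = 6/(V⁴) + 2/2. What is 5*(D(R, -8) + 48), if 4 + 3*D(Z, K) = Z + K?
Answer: 695/3 ≈ 231.67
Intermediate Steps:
a(V) = 1 + 6/V⁴ (a(V) = 6/V⁴ + 2*(½) = 6/V⁴ + 1 = 1 + 6/V⁴)
R = 7 (R = 1 + 6/(-1)⁴ = 1 + 6*1 = 1 + 6 = 7)
D(Z, K) = -4/3 + K/3 + Z/3 (D(Z, K) = -4/3 + (Z + K)/3 = -4/3 + (K + Z)/3 = -4/3 + (K/3 + Z/3) = -4/3 + K/3 + Z/3)
5*(D(R, -8) + 48) = 5*((-4/3 + (⅓)*(-8) + (⅓)*7) + 48) = 5*((-4/3 - 8/3 + 7/3) + 48) = 5*(-5/3 + 48) = 5*(139/3) = 695/3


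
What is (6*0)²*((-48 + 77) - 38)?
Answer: 0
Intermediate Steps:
(6*0)²*((-48 + 77) - 38) = 0²*(29 - 38) = 0*(-9) = 0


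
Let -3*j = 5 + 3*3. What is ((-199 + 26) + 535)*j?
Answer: -5068/3 ≈ -1689.3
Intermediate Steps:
j = -14/3 (j = -(5 + 3*3)/3 = -(5 + 9)/3 = -1/3*14 = -14/3 ≈ -4.6667)
((-199 + 26) + 535)*j = ((-199 + 26) + 535)*(-14/3) = (-173 + 535)*(-14/3) = 362*(-14/3) = -5068/3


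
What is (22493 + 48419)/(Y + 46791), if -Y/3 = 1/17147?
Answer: 607964032/401162637 ≈ 1.5155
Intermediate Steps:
Y = -3/17147 ≈ -0.00017496
(22493 + 48419)/(Y + 46791) = (22493 + 48419)/(-3/17147 + 46791) = 70912/(802325274/17147) = 70912*(17147/802325274) = 607964032/401162637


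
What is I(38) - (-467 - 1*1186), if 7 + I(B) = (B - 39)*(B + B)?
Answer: 1570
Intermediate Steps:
I(B) = -7 + 2*B*(-39 + B) (I(B) = -7 + (B - 39)*(B + B) = -7 + (-39 + B)*(2*B) = -7 + 2*B*(-39 + B))
I(38) - (-467 - 1*1186) = (-7 - 78*38 + 2*38²) - (-467 - 1*1186) = (-7 - 2964 + 2*1444) - (-467 - 1186) = (-7 - 2964 + 2888) - 1*(-1653) = -83 + 1653 = 1570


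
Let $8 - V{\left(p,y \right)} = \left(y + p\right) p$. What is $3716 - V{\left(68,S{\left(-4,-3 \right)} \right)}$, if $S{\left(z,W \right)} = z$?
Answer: $8060$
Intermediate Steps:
$V{\left(p,y \right)} = 8 - p \left(p + y\right)$ ($V{\left(p,y \right)} = 8 - \left(y + p\right) p = 8 - \left(p + y\right) p = 8 - p \left(p + y\right)$)
$3716 - V{\left(68,S{\left(-4,-3 \right)} \right)} = 3716 - \left(8 - 68^{2} - 68 \left(-4\right)\right) = 3716 - \left(8 - 4624 + 272\right) = 3716 - -4344 = 3716 + 4344 = 8060$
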